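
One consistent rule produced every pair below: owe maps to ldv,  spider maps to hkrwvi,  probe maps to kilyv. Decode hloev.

solve

Each pair mirrors across the alphabet (o↔l, w↔d, e↔v): positions sum to 25. Letters are reflected about the middle of the alphabet (position → 25−position): Atbash.
Decoding hloev: h↔s, l↔o, o↔l, e↔v, v↔e.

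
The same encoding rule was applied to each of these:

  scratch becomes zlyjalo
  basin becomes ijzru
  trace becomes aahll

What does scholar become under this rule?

zloxsjy

Shifts by position in scratch: pos 0: s→z (+7), pos 1: c→l (+9), pos 2: r→y (+7), pos 3: a→j (+9) — repeating every 2. A repeating key of period 2 is used — shifts +7, +9 over and over.
Applying it to scholar: s+7=z, c+9=l, h+7=o, o+9=x, l+7=s, a+9=j, r+7=y.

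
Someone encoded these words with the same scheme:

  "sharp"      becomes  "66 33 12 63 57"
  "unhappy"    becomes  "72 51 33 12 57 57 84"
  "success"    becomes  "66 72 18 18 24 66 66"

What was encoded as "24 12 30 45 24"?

eagle

The formula is n = 3×(alphabet index, a=1) + 9.
Undoing it on 24 12 30 45 24: 24→(24−9)÷3=5=e, 12→(12−9)÷3=1=a, 30→(30−9)÷3=7=g, 45→(45−9)÷3=12=l, 24→(24−9)÷3=5=e.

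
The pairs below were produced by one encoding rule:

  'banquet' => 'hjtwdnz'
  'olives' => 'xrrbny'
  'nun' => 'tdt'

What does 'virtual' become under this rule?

The shift depends on letter class: consonant b→h is +6, but vowel a→j is +9. Vowels shift forward by 9 and consonants shift forward by 6.
Applying it to virtual: v(cons)+6=b, i(vowel)+9=r, r(cons)+6=x, t(cons)+6=z, u(vowel)+9=d, a(vowel)+9=j, l(cons)+6=r.

brxzdjr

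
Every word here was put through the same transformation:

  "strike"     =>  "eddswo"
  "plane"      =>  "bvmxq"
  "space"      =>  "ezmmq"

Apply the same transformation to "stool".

edayx

A repeating key of period 2 is used — shifts +12, +10 over and over.
For stool: s+12=e, t+10=d, o+12=a, o+10=y, l+12=x.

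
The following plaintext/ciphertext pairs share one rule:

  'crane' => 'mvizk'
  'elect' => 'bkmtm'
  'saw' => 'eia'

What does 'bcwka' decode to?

The output letters match the input read backwards, each shifted +8: crane reversed is enarc. The word is reversed, then every letter is shifted forward by 8.
Undoing it on bcwka: shift back: b−8=t, c−8=u, w−8=o, k−8=c, a−8=s → tuocs; then reverse → scout.

scout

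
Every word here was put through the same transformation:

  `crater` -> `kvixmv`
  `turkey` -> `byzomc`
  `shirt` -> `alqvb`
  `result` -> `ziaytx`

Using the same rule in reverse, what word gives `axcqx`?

The shifts repeat in a cycle of length 2: positions 0,1,… shift by +8, +4, then the pattern repeats.
Decoding axcqx: a−8=s, x−4=t, c−8=u, q−4=m, x−8=p.

stump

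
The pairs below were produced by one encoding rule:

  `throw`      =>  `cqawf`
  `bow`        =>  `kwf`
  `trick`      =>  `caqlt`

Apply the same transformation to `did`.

The shift depends on letter class: consonant t→c is +9, but vowel o→w is +8. Vowels shift forward by 8 and consonants shift forward by 9.
For did: d(cons)+9=m, i(vowel)+8=q, d(cons)+9=m.

mqm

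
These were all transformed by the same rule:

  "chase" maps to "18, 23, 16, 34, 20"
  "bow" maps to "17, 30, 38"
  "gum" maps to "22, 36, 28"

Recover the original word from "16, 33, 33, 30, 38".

arrow

c is letter #3 and maps to 18: an offset of 15. Each letter is replaced by its alphabet position (a=1..z=26) + 15.
Decoding 16, 33, 33, 30, 38: 16→(16−15)÷1=1=a, 33→(33−15)÷1=18=r, 33→(33−15)÷1=18=r, 30→(30−15)÷1=15=o, 38→(38−15)÷1=23=w.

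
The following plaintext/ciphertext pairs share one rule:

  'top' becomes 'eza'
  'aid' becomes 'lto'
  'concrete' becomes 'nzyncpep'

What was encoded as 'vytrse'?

knight

Compare letters: t→e is +11, o→z is +11, p→a is +11 — a constant shift. It's a constant shift of +11 (ROT11).
Undoing it on vytrse: v−11=k, y−11=n, t−11=i, r−11=g, s−11=h, e−11=t.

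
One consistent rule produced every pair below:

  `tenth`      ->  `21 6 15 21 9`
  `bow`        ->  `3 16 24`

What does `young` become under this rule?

t is letter #20 and maps to 21: an offset of 1. Each letter is replaced by its alphabet position (a=1..z=26) + 1.
On young: y=25→26, o=15→16, u=21→22, n=14→15, g=7→8.

26 16 22 15 8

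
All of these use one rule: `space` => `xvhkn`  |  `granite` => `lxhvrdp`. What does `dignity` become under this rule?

In space: s→x is +5, p→v is +6, a→h is +7, c→k is +8 — the shift increases by 1 each position. The shift increases by 1 at each position, starting from +5: 5, 6, 7, ….
For dignity: d+5=i, i+6=o, g+7=n, n+8=v, i+9=r, t+10=d, y+11=j.

ionvrdj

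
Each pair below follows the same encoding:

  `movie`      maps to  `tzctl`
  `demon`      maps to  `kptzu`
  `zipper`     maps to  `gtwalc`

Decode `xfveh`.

quota

A repeating key of period 2 is used — shifts +7, +11 over and over.
Decoding xfveh: x−7=q, f−11=u, v−7=o, e−11=t, h−7=a.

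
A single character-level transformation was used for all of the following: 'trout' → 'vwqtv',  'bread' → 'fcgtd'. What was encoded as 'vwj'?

The output letters match the input read backwards, each shifted +2: trout reversed is tuort. Read the word backwards and shift each letter +2.
Reversing it on vwj: shift back: v−2=t, w−2=u, j−2=h → tuh; then reverse → hut.

hut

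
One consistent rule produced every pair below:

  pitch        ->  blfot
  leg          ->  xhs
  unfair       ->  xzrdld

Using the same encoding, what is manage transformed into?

ydzdsh

The shift depends on letter class: consonant p→b is +12, but vowel i→l is +3. Vowels shift forward by 3 and consonants shift forward by 12.
Applying it to manage: m(cons)+12=y, a(vowel)+3=d, n(cons)+12=z, a(vowel)+3=d, g(cons)+12=s, e(vowel)+3=h.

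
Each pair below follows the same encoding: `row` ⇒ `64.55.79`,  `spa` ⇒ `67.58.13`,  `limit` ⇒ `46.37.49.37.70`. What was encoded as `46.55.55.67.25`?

loose

With a=1..z=26, the number is 3·pos + 10.
Decoding 46.55.55.67.25: 46→(46−10)÷3=12=l, 55→(55−10)÷3=15=o, 55→(55−10)÷3=15=o, 67→(67−10)÷3=19=s, 25→(25−10)÷3=5=e.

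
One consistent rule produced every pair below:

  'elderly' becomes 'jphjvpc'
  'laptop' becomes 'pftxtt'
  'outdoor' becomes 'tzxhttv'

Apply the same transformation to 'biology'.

fntptkc

The shift depends on letter class: consonant l→p is +4, but vowel e→j is +5. Vowels shift forward by 5 and consonants shift forward by 4.
On biology: b(cons)+4=f, i(vowel)+5=n, o(vowel)+5=t, l(cons)+4=p, o(vowel)+5=t, g(cons)+4=k, y(cons)+4=c.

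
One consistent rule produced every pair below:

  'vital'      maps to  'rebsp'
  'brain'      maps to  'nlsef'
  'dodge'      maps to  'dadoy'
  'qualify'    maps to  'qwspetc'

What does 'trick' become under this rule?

bleiu

v(21)→r(17) and i(8)→e(4) fit y≡21x+18 (mod 26); the inverse of 21 mod 26 is 5. Each letter's alphabet position (a=0..z=25) is mapped through 21·x+18 mod 26 — an affine cipher.
On trick: t(19)→21·19+18≡1=b; r(17)→21·17+18≡11=l; i(8)→21·8+18≡4=e; c(2)→21·2+18≡8=i; k(10)→21·10+18≡20=u (all mod 26).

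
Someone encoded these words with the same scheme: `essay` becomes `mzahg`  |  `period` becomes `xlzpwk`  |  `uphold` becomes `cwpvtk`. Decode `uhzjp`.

march

A repeating key of period 2 is used — shifts +8, +7 over and over.
Reversing it on uhzjp: u−8=m, h−7=a, z−8=r, j−7=c, p−8=h.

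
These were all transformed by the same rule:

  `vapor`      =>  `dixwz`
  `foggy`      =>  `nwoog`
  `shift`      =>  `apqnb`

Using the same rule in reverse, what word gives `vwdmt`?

Compare letters: v→d is +8, a→i is +8, p→x is +8 — a constant shift. Every letter moves 8 places later in the alphabet, wrapping around z→a.
Decoding vwdmt: v−8=n, w−8=o, d−8=v, m−8=e, t−8=l.

novel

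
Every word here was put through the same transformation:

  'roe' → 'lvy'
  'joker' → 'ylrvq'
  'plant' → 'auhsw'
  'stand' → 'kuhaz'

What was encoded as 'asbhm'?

The output letters match the input read backwards, each shifted +7: roe reversed is eor. Read the word backwards and shift each letter +7.
Reversing it on asbhm: shift back: a−7=t, s−7=l, b−7=u, h−7=a, m−7=f → tluaf; then reverse → fault.

fault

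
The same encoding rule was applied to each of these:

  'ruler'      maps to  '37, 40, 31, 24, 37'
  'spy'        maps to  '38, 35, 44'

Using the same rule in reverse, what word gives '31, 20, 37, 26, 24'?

r is letter #18 and maps to 37: an offset of 19. Each letter is replaced by its alphabet position (a=1..z=26) + 19.
Decoding 31, 20, 37, 26, 24: 31→(31−19)÷1=12=l, 20→(20−19)÷1=1=a, 37→(37−19)÷1=18=r, 26→(26−19)÷1=7=g, 24→(24−19)÷1=5=e.

large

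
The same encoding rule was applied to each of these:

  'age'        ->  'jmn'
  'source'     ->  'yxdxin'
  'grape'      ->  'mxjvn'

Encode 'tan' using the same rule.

The shift depends on letter class: consonant g→m is +6, but vowel a→j is +9. Vowels shift forward by 9 and consonants shift forward by 6.
For tan: t(cons)+6=z, a(vowel)+9=j, n(cons)+6=t.

zjt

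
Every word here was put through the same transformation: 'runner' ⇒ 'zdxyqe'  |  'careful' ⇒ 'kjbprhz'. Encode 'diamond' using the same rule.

In runner: r→z is +8, u→d is +9, n→x is +10, n→y is +11 — the shift increases by 1 each position. Each letter shifts forward by (position + 8), i.e. 8, 9, 10, … — the shift grows by one for each successive letter.
For diamond: d+8=l, i+9=r, a+10=k, m+11=x, o+12=a, n+13=a, d+14=r.

lrkxaar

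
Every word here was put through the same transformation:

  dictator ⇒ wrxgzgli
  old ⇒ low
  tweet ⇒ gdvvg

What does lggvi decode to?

Each pair mirrors across the alphabet (d↔w, i↔r, c↔x): positions sum to 25. Letters are reflected about the middle of the alphabet (position → 25−position): Atbash.
Reversing it on lggvi: l↔o, g↔t, g↔t, v↔e, i↔r.

otter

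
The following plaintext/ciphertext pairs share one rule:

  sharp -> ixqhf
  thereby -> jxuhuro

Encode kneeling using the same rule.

Each letter is shifted forward by 16 in the alphabet (a Caesar shift of +16).
On kneeling: k+16=a, n+16=d, e+16=u, e+16=u, l+16=b, i+16=y, n+16=d, g+16=w.

aduubydw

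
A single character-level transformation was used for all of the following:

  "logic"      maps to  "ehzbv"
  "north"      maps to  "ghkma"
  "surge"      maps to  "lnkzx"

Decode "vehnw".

Compare letters: l→e is +19, o→h is +19, g→z is +19 — a constant shift. It's a constant shift of +19 (ROT19).
Undoing it on vehnw: v−19=c, e−19=l, h−19=o, n−19=u, w−19=d.

cloud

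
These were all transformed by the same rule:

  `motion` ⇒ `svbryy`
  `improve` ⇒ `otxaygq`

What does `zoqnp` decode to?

Letter i (0-indexed) is shifted by i+6, so successive shifts are 6, 7, 8, ….
Reversing it on zoqnp: z−6=t, o−7=h, q−8=i, n−9=e, p−10=f.

thief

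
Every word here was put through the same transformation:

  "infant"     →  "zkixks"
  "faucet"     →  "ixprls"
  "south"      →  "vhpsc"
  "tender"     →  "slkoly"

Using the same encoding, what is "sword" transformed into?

i(8)→z(25) and n(13)→k(10) fit y≡23x+23 (mod 26); the inverse of 23 mod 26 is 17. This is an affine cipher: with a=0,…,z=25, each position x becomes (23x+23) mod 26.
Applying it to sword: s(18)→23·18+23≡21=v; w(22)→23·22+23≡9=j; o(14)→23·14+23≡7=h; r(17)→23·17+23≡24=y; d(3)→23·3+23≡14=o (all mod 26).

vjhyo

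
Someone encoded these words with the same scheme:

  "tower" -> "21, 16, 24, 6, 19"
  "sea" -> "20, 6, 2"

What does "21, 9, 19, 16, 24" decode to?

throw

t is letter #20 and maps to 21: an offset of 1. The number is (letter's place in the alphabet, a=1) + 1.
Reversing it on 21, 9, 19, 16, 24: 21→(21−1)÷1=20=t, 9→(9−1)÷1=8=h, 19→(19−1)÷1=18=r, 16→(16−1)÷1=15=o, 24→(24−1)÷1=23=w.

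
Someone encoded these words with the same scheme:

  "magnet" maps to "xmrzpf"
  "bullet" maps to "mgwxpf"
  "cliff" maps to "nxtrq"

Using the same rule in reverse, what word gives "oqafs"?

depth

Shifts by position in magnet: pos 0: m→x (+11), pos 1: a→m (+12), pos 2: g→r (+11), pos 3: n→z (+12) — repeating every 2. A repeating key of period 2 is used — shifts +11, +12 over and over.
Reversing it on oqafs: o−11=d, q−12=e, a−11=p, f−12=t, s−11=h.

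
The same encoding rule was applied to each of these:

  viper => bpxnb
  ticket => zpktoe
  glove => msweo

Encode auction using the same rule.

Letter i (0-indexed) is shifted by i+6, so successive shifts are 6, 7, 8, ….
Applying it to auction: a+6=g, u+7=b, c+8=k, t+9=c, i+10=s, o+11=z, n+12=z.

gbkcszz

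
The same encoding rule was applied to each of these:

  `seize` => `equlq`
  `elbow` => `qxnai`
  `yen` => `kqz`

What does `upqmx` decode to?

ideal

Compare letters: s→e is +12, e→q is +12, i→u is +12 — a constant shift. It's a constant shift of +12 (ROT12).
Decoding upqmx: u−12=i, p−12=d, q−12=e, m−12=a, x−12=l.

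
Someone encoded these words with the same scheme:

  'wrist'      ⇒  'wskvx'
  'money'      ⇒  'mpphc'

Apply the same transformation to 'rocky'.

rpenc

In wrist: w→w is +0, r→s is +1, i→k is +2, s→v is +3 — the shift increases by 1 each position. Each letter shifts forward by its position index (0, 1, 2, …) — the shift grows by one for each successive letter.
Applying it to rocky: r+0=r, o+1=p, c+2=e, k+3=n, y+4=c.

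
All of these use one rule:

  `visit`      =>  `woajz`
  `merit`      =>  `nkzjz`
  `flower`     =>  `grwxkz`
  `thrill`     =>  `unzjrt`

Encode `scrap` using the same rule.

tizbv

It's a Vigenère-style cipher with numeric key [1,6,8]: position i shifts by key[i mod 3].
Applying it to scrap: s+1=t, c+6=i, r+8=z, a+1=b, p+6=v.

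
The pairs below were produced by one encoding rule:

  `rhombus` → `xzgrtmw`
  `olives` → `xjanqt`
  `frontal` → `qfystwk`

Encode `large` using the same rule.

The output letters match the input read backwards, each shifted +5: rhombus reversed is submohr. The word is reversed, then every letter is shifted forward by 5.
Applying it to large: reverse → egral; then shift: e+5=j, g+5=l, r+5=w, a+5=f, l+5=q.

jlwfq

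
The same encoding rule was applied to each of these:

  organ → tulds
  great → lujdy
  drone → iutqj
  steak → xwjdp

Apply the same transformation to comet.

hrrhy

Shifts by position in organ: pos 0: o→t (+5), pos 1: r→u (+3), pos 2: g→l (+5), pos 3: a→d (+3) — repeating every 2. The shifts repeat in a cycle of length 2: positions 0,1,… shift by +5, +3, then the pattern repeats.
Applying it to comet: c+5=h, o+3=r, m+5=r, e+3=h, t+5=y.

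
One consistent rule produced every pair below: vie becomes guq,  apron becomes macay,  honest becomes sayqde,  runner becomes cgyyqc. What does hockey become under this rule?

sanvqj

The shift depends on letter class: consonant v→g is +11, but vowel i→u is +12. Two shifts are in play — +12 for a/e/i/o/u, +11 for every other letter.
For hockey: h(cons)+11=s, o(vowel)+12=a, c(cons)+11=n, k(cons)+11=v, e(vowel)+12=q, y(cons)+11=j.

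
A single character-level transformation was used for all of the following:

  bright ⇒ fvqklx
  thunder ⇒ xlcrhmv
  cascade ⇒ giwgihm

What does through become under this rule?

xlvwckl

The rule splits by letter class: vowels +8, consonants +4.
Applying it to through: t(cons)+4=x, h(cons)+4=l, r(cons)+4=v, o(vowel)+8=w, u(vowel)+8=c, g(cons)+4=k, h(cons)+4=l.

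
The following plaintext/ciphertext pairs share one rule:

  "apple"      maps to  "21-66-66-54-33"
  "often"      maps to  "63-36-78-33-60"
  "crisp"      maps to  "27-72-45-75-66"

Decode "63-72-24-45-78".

orbit

a(#1)→21 and p(#16)→66: differences scale by 3, so n = 3·pos + 18. The formula is n = 3×(alphabet index, a=1) + 18.
Reversing it on 63-72-24-45-78: 63→(63−18)÷3=15=o, 72→(72−18)÷3=18=r, 24→(24−18)÷3=2=b, 45→(45−18)÷3=9=i, 78→(78−18)÷3=20=t.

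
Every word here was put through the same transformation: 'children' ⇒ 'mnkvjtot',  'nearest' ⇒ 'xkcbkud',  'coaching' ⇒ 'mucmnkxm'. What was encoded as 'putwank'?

formula

Shifts by position in children: pos 0: c→m (+10), pos 1: h→n (+6), pos 2: i→k (+2), pos 3: l→v (+10), pos 4: d→j (+6), pos 5: r→t (+2) — repeating every 3. The shifts repeat in a cycle of length 3: positions 0,1,… shift by +10, +6, +2, then the pattern repeats.
Undoing it on putwank: p−10=f, u−6=o, t−2=r, w−10=m, a−6=u, n−2=l, k−10=a.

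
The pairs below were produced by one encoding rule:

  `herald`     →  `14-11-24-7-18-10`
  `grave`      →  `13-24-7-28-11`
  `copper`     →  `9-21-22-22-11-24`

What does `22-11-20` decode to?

h is letter #8 and maps to 14: an offset of 6. Letters become their 1-based position plus 6 (so a→7, b→8, …).
Undoing it on 22-11-20: 22→(22−6)÷1=16=p, 11→(11−6)÷1=5=e, 20→(20−6)÷1=14=n.

pen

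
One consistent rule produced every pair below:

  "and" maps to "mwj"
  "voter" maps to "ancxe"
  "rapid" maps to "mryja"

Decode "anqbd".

The output letters match the input read backwards, each shifted +9: and reversed is dna. The word is reversed, then every letter is shifted forward by 9.
Decoding anqbd: shift back: a−9=r, n−9=e, q−9=h, b−9=s, d−9=u → rehsu; then reverse → usher.

usher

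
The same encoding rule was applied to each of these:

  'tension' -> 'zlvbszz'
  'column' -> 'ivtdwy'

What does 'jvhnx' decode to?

In tension: t→z is +6, e→l is +7, n→v is +8, s→b is +9 — the shift increases by 1 each position. Letter i (0-indexed) is shifted by i+6, so successive shifts are 6, 7, 8, ….
Reversing it on jvhnx: j−6=d, v−7=o, h−8=z, n−9=e, x−10=n.

dozen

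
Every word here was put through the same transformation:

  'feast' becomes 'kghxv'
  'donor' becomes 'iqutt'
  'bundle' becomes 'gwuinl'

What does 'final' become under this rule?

Shifts by position in feast: pos 0: f→k (+5), pos 1: e→g (+2), pos 2: a→h (+7), pos 3: s→x (+5), pos 4: t→v (+2) — repeating every 3. A repeating key of period 3 is used — shifts +5, +2, +7 over and over.
For final: f+5=k, i+2=k, n+7=u, a+5=f, l+2=n.

kkufn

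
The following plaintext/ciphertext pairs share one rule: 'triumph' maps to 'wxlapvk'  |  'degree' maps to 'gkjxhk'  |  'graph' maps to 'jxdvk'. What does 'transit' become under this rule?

A repeating key of period 2 is used — shifts +3, +6 over and over.
On transit: t+3=w, r+6=x, a+3=d, n+6=t, s+3=v, i+6=o, t+3=w.

wxdtvow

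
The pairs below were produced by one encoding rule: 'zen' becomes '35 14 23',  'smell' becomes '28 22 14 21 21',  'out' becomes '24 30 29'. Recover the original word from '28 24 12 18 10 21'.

social

z is letter #26 and maps to 35: an offset of 9. Letters become their 1-based position plus 9 (so a→10, b→11, …).
Undoing it on 28 24 12 18 10 21: 28→(28−9)÷1=19=s, 24→(24−9)÷1=15=o, 12→(12−9)÷1=3=c, 18→(18−9)÷1=9=i, 10→(10−9)÷1=1=a, 21→(21−9)÷1=12=l.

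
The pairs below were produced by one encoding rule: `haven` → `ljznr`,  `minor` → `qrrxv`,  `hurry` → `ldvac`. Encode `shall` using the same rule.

Shifts by position in haven: pos 0: h→l (+4), pos 1: a→j (+9), pos 2: v→z (+4), pos 3: e→n (+9) — repeating every 2. The shifts repeat in a cycle of length 2: positions 0,1,… shift by +4, +9, then the pattern repeats.
On shall: s+4=w, h+9=q, a+4=e, l+9=u, l+4=p.

wqeup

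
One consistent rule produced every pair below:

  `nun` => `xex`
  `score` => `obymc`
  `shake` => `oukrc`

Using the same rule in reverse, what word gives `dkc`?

The output letters match the input read backwards, each shifted +10: nun reversed is nun. Read the word backwards and shift each letter +10.
Undoing it on dkc: shift back: d−10=t, k−10=a, c−10=s → tas; then reverse → sat.

sat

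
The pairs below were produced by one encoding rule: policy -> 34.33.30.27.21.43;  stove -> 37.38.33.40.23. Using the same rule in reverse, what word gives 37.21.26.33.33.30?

p is letter #16 and maps to 34: an offset of 18. The number is (letter's place in the alphabet, a=1) + 18.
Undoing it on 37.21.26.33.33.30: 37→(37−18)÷1=19=s, 21→(21−18)÷1=3=c, 26→(26−18)÷1=8=h, 33→(33−18)÷1=15=o, 33→(33−18)÷1=15=o, 30→(30−18)÷1=12=l.

school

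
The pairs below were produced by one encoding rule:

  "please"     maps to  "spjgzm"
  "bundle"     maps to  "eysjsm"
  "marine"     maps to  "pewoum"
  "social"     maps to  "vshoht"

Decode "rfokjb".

object

In please: p→s is +3, l→p is +4, e→j is +5, a→g is +6 — the shift increases by 1 each position. Each letter shifts forward by (position + 3), i.e. 3, 4, 5, … — the shift grows by one for each successive letter.
Decoding rfokjb: r−3=o, f−4=b, o−5=j, k−6=e, j−7=c, b−8=t.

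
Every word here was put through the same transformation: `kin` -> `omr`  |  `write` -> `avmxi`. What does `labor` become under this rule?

pefsv

Compare letters: k→o is +4, i→m is +4, n→r is +4 — a constant shift. Every letter moves 4 places later in the alphabet, wrapping around z→a.
For labor: l+4=p, a+4=e, b+4=f, o+4=s, r+4=v.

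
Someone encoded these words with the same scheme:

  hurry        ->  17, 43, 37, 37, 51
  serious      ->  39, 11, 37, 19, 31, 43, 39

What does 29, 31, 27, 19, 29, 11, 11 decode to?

h(#8)→17 and u(#21)→43: differences scale by 2, so n = 2·pos + 1. With a=1..z=26, the number is 2·pos + 1.
Reversing it on 29, 31, 27, 19, 29, 11, 11: 29→(29−1)÷2=14=n, 31→(31−1)÷2=15=o, 27→(27−1)÷2=13=m, 19→(19−1)÷2=9=i, 29→(29−1)÷2=14=n, 11→(11−1)÷2=5=e, 11→(11−1)÷2=5=e.

nominee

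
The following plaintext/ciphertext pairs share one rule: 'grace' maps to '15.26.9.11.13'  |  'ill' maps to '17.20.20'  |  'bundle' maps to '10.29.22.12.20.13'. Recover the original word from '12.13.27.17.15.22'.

design

g is letter #7 and maps to 15: an offset of 8. The number is (letter's place in the alphabet, a=1) + 8.
Undoing it on 12.13.27.17.15.22: 12→(12−8)÷1=4=d, 13→(13−8)÷1=5=e, 27→(27−8)÷1=19=s, 17→(17−8)÷1=9=i, 15→(15−8)÷1=7=g, 22→(22−8)÷1=14=n.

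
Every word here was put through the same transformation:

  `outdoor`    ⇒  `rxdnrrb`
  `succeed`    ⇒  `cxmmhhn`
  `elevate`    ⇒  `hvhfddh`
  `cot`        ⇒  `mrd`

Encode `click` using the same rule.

mvlmu

The shift depends on letter class: consonant t→d is +10, but vowel o→r is +3. Two shifts are in play — +3 for a/e/i/o/u, +10 for every other letter.
For click: c(cons)+10=m, l(cons)+10=v, i(vowel)+3=l, c(cons)+10=m, k(cons)+10=u.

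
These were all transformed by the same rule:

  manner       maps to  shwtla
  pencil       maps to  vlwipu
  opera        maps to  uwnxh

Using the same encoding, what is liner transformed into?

Shifts by position in manner: pos 0: m→s (+6), pos 1: a→h (+7), pos 2: n→w (+9), pos 3: n→t (+6), pos 4: e→l (+7), pos 5: r→a (+9) — repeating every 3. It's a Vigenère-style cipher with numeric key [6,7,9]: position i shifts by key[i mod 3].
On liner: l+6=r, i+7=p, n+9=w, e+6=k, r+7=y.

rpwky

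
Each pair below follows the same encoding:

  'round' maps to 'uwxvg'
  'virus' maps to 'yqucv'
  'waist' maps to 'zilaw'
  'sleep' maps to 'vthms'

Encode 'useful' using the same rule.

xahnxt

Shifts by position in round: pos 0: r→u (+3), pos 1: o→w (+8), pos 2: u→x (+3), pos 3: n→v (+8) — repeating every 2. The shifts repeat in a cycle of length 2: positions 0,1,… shift by +3, +8, then the pattern repeats.
For useful: u+3=x, s+8=a, e+3=h, f+8=n, u+3=x, l+8=t.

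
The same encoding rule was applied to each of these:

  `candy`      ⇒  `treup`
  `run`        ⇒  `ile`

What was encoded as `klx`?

This is a Caesar cipher with shift 17.
Undoing it on klx: k−17=t, l−17=u, x−17=g.

tug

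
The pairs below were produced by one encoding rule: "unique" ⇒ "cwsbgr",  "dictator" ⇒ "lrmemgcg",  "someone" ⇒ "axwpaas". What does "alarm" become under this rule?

Letter i (0-indexed) is shifted by i+8, so successive shifts are 8, 9, 10, ….
On alarm: a+8=i, l+9=u, a+10=k, r+11=c, m+12=y.

iukcy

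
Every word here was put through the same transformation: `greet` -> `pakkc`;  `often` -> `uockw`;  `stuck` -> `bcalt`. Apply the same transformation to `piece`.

The shift depends on letter class: consonant g→p is +9, but vowel e→k is +6. The rule splits by letter class: vowels +6, consonants +9.
On piece: p(cons)+9=y, i(vowel)+6=o, e(vowel)+6=k, c(cons)+9=l, e(vowel)+6=k.

yoklk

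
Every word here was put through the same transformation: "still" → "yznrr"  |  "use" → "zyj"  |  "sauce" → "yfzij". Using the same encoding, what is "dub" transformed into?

The shift depends on letter class: consonant s→y is +6, but vowel i→n is +5. Vowels shift forward by 5 and consonants shift forward by 6.
For dub: d(cons)+6=j, u(vowel)+5=z, b(cons)+6=h.

jzh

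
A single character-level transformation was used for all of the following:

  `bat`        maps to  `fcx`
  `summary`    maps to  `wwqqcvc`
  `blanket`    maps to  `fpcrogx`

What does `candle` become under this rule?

The shift depends on letter class: consonant b→f is +4, but vowel a→c is +2. The rule splits by letter class: vowels +2, consonants +4.
Applying it to candle: c(cons)+4=g, a(vowel)+2=c, n(cons)+4=r, d(cons)+4=h, l(cons)+4=p, e(vowel)+2=g.

gcrhpg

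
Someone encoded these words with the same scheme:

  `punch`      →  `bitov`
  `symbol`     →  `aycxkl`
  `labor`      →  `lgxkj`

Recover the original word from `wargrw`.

estate

p(15)→b(1) and u(20)→i(8) fit y≡17x+6 (mod 26); the inverse of 17 mod 26 is 23. This is an affine cipher: with a=0,…,z=25, each position x becomes (17x+6) mod 26.
Decoding wargrw: w(22)→23·(22−6)≡4=e; a(0)→23·(0−6)≡18=s; r(17)→23·(17−6)≡19=t; g(6)→23·(6−6)≡0=a; r(17)→23·(17−6)≡19=t; w(22)→23·(22−6)≡4=e (all mod 26).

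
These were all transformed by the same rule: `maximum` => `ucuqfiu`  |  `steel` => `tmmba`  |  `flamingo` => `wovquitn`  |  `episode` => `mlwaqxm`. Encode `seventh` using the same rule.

The output letters match the input read backwards, each shifted +8: maximum reversed is mumixam. Two steps: reverse the string, then apply a Caesar shift of +8.
For seventh: reverse → htneves; then shift: h+8=p, t+8=b, n+8=v, e+8=m, v+8=d, e+8=m, s+8=a.

pbvmdma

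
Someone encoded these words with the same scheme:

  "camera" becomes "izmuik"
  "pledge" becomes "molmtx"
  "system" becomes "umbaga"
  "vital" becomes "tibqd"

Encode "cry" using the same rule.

gzk

The output letters match the input read backwards, each shifted +8: camera reversed is aremac. The word is reversed, then every letter is shifted forward by 8.
On cry: reverse → yrc; then shift: y+8=g, r+8=z, c+8=k.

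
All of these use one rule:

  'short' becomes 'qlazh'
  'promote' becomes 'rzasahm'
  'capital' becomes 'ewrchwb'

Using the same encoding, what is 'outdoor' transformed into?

ayhvaaz

s(18)→q(16) and h(7)→l(11) fit y≡17x+22 (mod 26); the inverse of 17 mod 26 is 23. Treating letters as 0–25, the rule is x ↦ 17x + 22 (mod 26).
Applying it to outdoor: o(14)→17·14+22≡0=a; u(20)→17·20+22≡24=y; t(19)→17·19+22≡7=h; d(3)→17·3+22≡21=v; o(14)→17·14+22≡0=a; o(14)→17·14+22≡0=a; r(17)→17·17+22≡25=z (all mod 26).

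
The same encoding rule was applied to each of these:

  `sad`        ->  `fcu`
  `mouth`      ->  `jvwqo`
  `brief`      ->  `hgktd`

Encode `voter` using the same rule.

The word is reversed, then every letter is shifted forward by 2.
Applying it to voter: reverse → retov; then shift: r+2=t, e+2=g, t+2=v, o+2=q, v+2=x.

tgvqx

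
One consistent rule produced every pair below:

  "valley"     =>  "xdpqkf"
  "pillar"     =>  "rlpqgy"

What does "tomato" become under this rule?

vrqfzv

The shift increases by 1 at each position, starting from +2: 2, 3, 4, ….
On tomato: t+2=v, o+3=r, m+4=q, a+5=f, t+6=z, o+7=v.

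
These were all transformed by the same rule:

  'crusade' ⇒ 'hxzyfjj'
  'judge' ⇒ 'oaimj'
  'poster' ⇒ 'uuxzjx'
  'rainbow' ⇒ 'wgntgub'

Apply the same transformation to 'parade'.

It's a Vigenère-style cipher with numeric key [5,6]: position i shifts by key[i mod 2].
On parade: p+5=u, a+6=g, r+5=w, a+6=g, d+5=i, e+6=k.

ugwgik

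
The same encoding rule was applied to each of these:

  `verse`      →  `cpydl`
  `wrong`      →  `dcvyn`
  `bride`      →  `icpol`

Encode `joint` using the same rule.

qzpya

A repeating key of period 2 is used — shifts +7, +11 over and over.
On joint: j+7=q, o+11=z, i+7=p, n+11=y, t+7=a.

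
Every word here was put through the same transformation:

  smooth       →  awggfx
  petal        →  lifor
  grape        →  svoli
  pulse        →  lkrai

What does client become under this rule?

s(18)→a(0) and m(12)→w(22) fit y≡5x+14 (mod 26); the inverse of 5 mod 26 is 21. Each letter's alphabet position (a=0..z=25) is mapped through 5·x+14 mod 26 — an affine cipher.
Applying it to client: c(2)→5·2+14≡24=y; l(11)→5·11+14≡17=r; i(8)→5·8+14≡2=c; e(4)→5·4+14≡8=i; n(13)→5·13+14≡1=b; t(19)→5·19+14≡5=f (all mod 26).

yrcibf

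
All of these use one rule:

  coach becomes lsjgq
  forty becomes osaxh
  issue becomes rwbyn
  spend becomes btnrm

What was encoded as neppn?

eagle

The shifts repeat in a cycle of length 2: positions 0,1,… shift by +9, +4, then the pattern repeats.
Decoding neppn: n−9=e, e−4=a, p−9=g, p−4=l, n−9=e.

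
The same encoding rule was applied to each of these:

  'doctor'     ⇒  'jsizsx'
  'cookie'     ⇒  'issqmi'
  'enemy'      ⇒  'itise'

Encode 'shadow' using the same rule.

ynejsc

The shift depends on letter class: consonant d→j is +6, but vowel o→s is +4. Vowels shift forward by 4 and consonants shift forward by 6.
Applying it to shadow: s(cons)+6=y, h(cons)+6=n, a(vowel)+4=e, d(cons)+6=j, o(vowel)+4=s, w(cons)+6=c.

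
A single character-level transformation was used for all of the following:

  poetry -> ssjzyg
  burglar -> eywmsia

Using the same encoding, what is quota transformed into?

tytzh

In poetry: p→s is +3, o→s is +4, e→j is +5, t→z is +6 — the shift increases by 1 each position. Each letter shifts forward by (position + 3), i.e. 3, 4, 5, … — the shift grows by one for each successive letter.
On quota: q+3=t, u+4=y, o+5=t, t+6=z, a+7=h.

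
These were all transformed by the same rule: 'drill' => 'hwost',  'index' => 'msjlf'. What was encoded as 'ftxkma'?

In drill: d→h is +4, r→w is +5, i→o is +6, l→s is +7 — the shift increases by 1 each position. Each letter shifts forward by (position + 4), i.e. 4, 5, 6, … — the shift grows by one for each successive letter.
Reversing it on ftxkma: f−4=b, t−5=o, x−6=r, k−7=d, m−8=e, a−9=r.

border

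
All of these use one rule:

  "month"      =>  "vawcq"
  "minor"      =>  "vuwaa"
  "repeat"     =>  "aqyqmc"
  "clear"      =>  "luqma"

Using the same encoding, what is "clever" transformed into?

luqeqa

Two shifts are in play — +12 for a/e/i/o/u, +9 for every other letter.
On clever: c(cons)+9=l, l(cons)+9=u, e(vowel)+12=q, v(cons)+9=e, e(vowel)+12=q, r(cons)+9=a.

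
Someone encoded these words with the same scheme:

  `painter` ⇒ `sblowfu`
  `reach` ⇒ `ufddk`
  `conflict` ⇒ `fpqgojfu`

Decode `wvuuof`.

Shifts by position in painter: pos 0: p→s (+3), pos 1: a→b (+1), pos 2: i→l (+3), pos 3: n→o (+1) — repeating every 2. It's a Vigenère-style cipher with numeric key [3,1]: position i shifts by key[i mod 2].
Decoding wvuuof: w−3=t, v−1=u, u−3=r, u−1=t, o−3=l, f−1=e.

turtle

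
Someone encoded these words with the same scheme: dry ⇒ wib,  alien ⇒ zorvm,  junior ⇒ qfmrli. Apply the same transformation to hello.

svool

Each pair mirrors across the alphabet (d↔w, r↔i, y↔b): positions sum to 25. Each letter is replaced by its mirror in the alphabet: a↔z, b↔y, c↔x, and so on (the Atbash cipher).
On hello: h↔s, e↔v, l↔o, l↔o, o↔l.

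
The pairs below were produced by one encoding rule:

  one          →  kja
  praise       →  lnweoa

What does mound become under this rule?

ikqjz

Compare letters: o→k is +22, n→j is +22, e→a is +22 — a constant shift. It's a constant shift of +22 (ROT22).
Applying it to mound: m+22=i, o+22=k, u+22=q, n+22=j, d+22=z.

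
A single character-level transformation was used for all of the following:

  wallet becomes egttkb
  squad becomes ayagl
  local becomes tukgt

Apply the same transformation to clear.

The shift depends on letter class: consonant w→e is +8, but vowel a→g is +6. The rule splits by letter class: vowels +6, consonants +8.
For clear: c(cons)+8=k, l(cons)+8=t, e(vowel)+6=k, a(vowel)+6=g, r(cons)+8=z.

ktkgz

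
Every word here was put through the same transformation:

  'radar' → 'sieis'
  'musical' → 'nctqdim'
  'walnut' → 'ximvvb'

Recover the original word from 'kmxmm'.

jewel

Shifts by position in radar: pos 0: r→s (+1), pos 1: a→i (+8), pos 2: d→e (+1), pos 3: a→i (+8) — repeating every 2. It's a Vigenère-style cipher with numeric key [1,8]: position i shifts by key[i mod 2].
Decoding kmxmm: k−1=j, m−8=e, x−1=w, m−8=e, m−1=l.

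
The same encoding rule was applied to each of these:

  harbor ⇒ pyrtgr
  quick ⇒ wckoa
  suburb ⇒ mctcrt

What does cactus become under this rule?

oyohcm

h(7)→p(15) and a(0)→y(24) fit y≡21x+24 (mod 26); the inverse of 21 mod 26 is 5. This is an affine cipher: with a=0,…,z=25, each position x becomes (21x+24) mod 26.
For cactus: c(2)→21·2+24≡14=o; a(0)→21·0+24≡24=y; c(2)→21·2+24≡14=o; t(19)→21·19+24≡7=h; u(20)→21·20+24≡2=c; s(18)→21·18+24≡12=m (all mod 26).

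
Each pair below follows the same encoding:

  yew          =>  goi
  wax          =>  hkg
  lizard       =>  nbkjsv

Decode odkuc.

skate

The output letters match the input read backwards, each shifted +10: yew reversed is wey. Two steps: reverse the string, then apply a Caesar shift of +10.
Undoing it on odkuc: shift back: o−10=e, d−10=t, k−10=a, u−10=k, c−10=s → etaks; then reverse → skate.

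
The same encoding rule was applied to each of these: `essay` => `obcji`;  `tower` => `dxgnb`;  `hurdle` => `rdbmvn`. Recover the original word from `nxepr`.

dough

Shifts by position in essay: pos 0: e→o (+10), pos 1: s→b (+9), pos 2: s→c (+10), pos 3: a→j (+9) — repeating every 2. The shifts repeat in a cycle of length 2: positions 0,1,… shift by +10, +9, then the pattern repeats.
Undoing it on nxepr: n−10=d, x−9=o, e−10=u, p−9=g, r−10=h.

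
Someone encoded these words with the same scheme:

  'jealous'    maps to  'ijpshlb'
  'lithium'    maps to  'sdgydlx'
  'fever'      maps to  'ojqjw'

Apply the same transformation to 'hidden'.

ydeejc

Treating letters as 0–25, the rule is x ↦ 5x + 15 (mod 26).
For hidden: h(7)→5·7+15≡24=y; i(8)→5·8+15≡3=d; d(3)→5·3+15≡4=e; d(3)→5·3+15≡4=e; e(4)→5·4+15≡9=j; n(13)→5·13+15≡2=c (all mod 26).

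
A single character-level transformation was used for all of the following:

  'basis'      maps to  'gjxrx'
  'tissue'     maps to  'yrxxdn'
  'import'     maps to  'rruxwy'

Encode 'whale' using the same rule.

The shift depends on letter class: consonant b→g is +5, but vowel a→j is +9. The rule splits by letter class: vowels +9, consonants +5.
Applying it to whale: w(cons)+5=b, h(cons)+5=m, a(vowel)+9=j, l(cons)+5=q, e(vowel)+9=n.

bmjqn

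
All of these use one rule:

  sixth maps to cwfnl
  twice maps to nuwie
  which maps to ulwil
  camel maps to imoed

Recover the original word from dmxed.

s(18)→c(2) and i(8)→w(22) fit y≡11x+12 (mod 26); the inverse of 11 mod 26 is 19. Each letter's alphabet position (a=0..z=25) is mapped through 11·x+12 mod 26 — an affine cipher.
Reversing it on dmxed: d(3)→19·(3−12)≡11=l; m(12)→19·(12−12)≡0=a; x(23)→19·(23−12)≡1=b; e(4)→19·(4−12)≡4=e; d(3)→19·(3−12)≡11=l (all mod 26).

label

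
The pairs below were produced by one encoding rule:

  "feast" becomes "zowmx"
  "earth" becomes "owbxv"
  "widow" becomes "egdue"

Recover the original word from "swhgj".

Each letter's alphabet position (a=0..z=25) is mapped through 11·x+22 mod 26 — an affine cipher.
Reversing it on swhgj: s(18)→19·(18−22)≡2=c; w(22)→19·(22−22)≡0=a; h(7)→19·(7−22)≡1=b; g(6)→19·(6−22)≡8=i; j(9)→19·(9−22)≡13=n (all mod 26).

cabin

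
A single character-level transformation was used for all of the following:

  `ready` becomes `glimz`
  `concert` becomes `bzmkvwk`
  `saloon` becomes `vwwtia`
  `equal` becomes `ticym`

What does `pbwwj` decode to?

booth

The output letters match the input read backwards, each shifted +8: ready reversed is ydaer. Read the word backwards and shift each letter +8.
Undoing it on pbwwj: shift back: p−8=h, b−8=t, w−8=o, w−8=o, j−8=b → htoob; then reverse → booth.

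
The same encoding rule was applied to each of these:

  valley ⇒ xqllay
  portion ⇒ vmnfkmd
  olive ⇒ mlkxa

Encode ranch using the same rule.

nqdib

v(21)→x(23) and a(0)→q(16) fit y≡9x+16 (mod 26); the inverse of 9 mod 26 is 3. Treating letters as 0–25, the rule is x ↦ 9x + 16 (mod 26).
For ranch: r(17)→9·17+16≡13=n; a(0)→9·0+16≡16=q; n(13)→9·13+16≡3=d; c(2)→9·2+16≡8=i; h(7)→9·7+16≡1=b (all mod 26).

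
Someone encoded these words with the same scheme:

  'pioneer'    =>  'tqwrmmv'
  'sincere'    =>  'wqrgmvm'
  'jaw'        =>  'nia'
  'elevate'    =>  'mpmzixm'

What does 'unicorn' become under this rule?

The shift depends on letter class: consonant p→t is +4, but vowel i→q is +8. Vowels shift forward by 8 and consonants shift forward by 4.
On unicorn: u(vowel)+8=c, n(cons)+4=r, i(vowel)+8=q, c(cons)+4=g, o(vowel)+8=w, r(cons)+4=v, n(cons)+4=r.

crqgwvr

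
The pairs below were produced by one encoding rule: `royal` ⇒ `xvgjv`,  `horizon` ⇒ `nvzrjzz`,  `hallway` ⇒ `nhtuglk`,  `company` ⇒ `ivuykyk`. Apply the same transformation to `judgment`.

In royal: r→x is +6, o→v is +7, y→g is +8, a→j is +9 — the shift increases by 1 each position. The shift increases by 1 at each position, starting from +6: 6, 7, 8, ….
On judgment: j+6=p, u+7=b, d+8=l, g+9=p, m+10=w, e+11=p, n+12=z, t+13=g.

pblpwpzg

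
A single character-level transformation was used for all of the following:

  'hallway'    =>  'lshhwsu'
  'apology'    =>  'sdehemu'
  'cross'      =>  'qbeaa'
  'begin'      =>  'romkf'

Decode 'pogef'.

h(7)→l(11) and a(0)→s(18) fit y≡25x+18 (mod 26); the inverse of 25 mod 26 is 25. This is an affine cipher: with a=0,…,z=25, each position x becomes (25x+18) mod 26.
Decoding pogef: p(15)→25·(15−18)≡3=d; o(14)→25·(14−18)≡4=e; g(6)→25·(6−18)≡12=m; e(4)→25·(4−18)≡14=o; f(5)→25·(5−18)≡13=n (all mod 26).

demon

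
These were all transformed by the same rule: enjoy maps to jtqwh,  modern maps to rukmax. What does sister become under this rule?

xozbnb

In enjoy: e→j is +5, n→t is +6, j→q is +7, o→w is +8 — the shift increases by 1 each position. Letter i (0-indexed) is shifted by i+5, so successive shifts are 5, 6, 7, ….
Applying it to sister: s+5=x, i+6=o, s+7=z, t+8=b, e+9=n, r+10=b.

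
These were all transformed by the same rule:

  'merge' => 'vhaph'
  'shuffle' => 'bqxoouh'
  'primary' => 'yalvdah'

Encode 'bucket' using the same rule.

The shift depends on letter class: consonant m→v is +9, but vowel e→h is +3. Vowels shift forward by 3 and consonants shift forward by 9.
For bucket: b(cons)+9=k, u(vowel)+3=x, c(cons)+9=l, k(cons)+9=t, e(vowel)+3=h, t(cons)+9=c.

kxlthc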